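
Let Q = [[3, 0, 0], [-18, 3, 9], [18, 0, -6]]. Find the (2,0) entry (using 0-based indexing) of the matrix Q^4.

Characteristic polynomial: r^3 - 27r + 54 = (r - 3)^2(r + 6), so the eigenvalues are -6, 3, 3.
r=-6: eigenvector (0, -1, 1).
r=3: eigenvector (0, 1, 0).
r=3: eigenvector (1, 0, 2).
P = [[0, 0, 1], [-1, 1, 0], [1, 0, 2]], D = diag(-6, 3, 3), P⁻¹ = [[-2, 0, 1], [-2, 1, 1], [1, 0, 0]].
Q⁴ = P·diag(1296, 81, 81)·P⁻¹ = [[81, 0, 0], [2430, 81, -1215], [-2430, 0, 1296]].
The requested entry is -2430.

-2430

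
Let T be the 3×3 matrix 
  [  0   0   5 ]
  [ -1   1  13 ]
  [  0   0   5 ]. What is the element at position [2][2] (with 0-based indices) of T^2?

25

Characteristic polynomial: λ^3 - 6λ^2 + 5λ = λ(λ - 5)(λ - 1), so the eigenvalues are 0, 1, 5.
λ=0: eigenvector (1, 1, 0).
λ=1: eigenvector (0, 1, 0).
λ=5: eigenvector (1, 3, 1).
P = [[1, 0, 1], [1, 1, 3], [0, 0, 1]], D = diag(0, 1, 5), P⁻¹ = [[1, 0, -1], [-1, 1, -2], [0, 0, 1]].
T² = P·diag(0, 1, 25)·P⁻¹ = [[0, 0, 25], [-1, 1, 73], [0, 0, 25]].
The requested entry is 25.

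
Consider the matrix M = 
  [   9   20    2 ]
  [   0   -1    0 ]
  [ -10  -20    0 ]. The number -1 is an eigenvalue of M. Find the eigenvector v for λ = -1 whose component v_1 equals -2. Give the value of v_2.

1

M + 1I = [[10, 20, 2], [0, 0, 0], [-10, -20, 1]].
Solving (M + 1I)v = 0 gives the eigenspace spanned by (-2, 1, 0).
With v_1 = -2, v = (-2, 1, 0), so v_2 = 1.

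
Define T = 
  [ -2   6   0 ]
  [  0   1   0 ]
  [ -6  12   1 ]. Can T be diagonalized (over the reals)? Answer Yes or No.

Characteristic polynomial: p(s) = s^3 - 3s + 2 = (s - 1)^2(s + 2).
s = 1 has algebraic multiplicity 2; rank(T − 1I) = 1, so geometric multiplicity = 2.
Every eigenvalue has geometric = algebraic multiplicity, so T is diagonalizable.

Yes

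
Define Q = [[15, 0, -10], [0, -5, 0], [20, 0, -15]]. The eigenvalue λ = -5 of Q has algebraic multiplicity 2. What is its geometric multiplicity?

2

Q + 5I = [[20, 0, -10], [0, 0, 0], [20, 0, -10]].
This matrix has rank 1, so its null space has dimension 3 − 1 = 2.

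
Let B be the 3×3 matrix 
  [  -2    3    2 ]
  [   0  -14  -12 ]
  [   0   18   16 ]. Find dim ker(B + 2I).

B + 2I = [[0, 3, 2], [0, -12, -12], [0, 18, 18]].
This matrix has rank 2, so its null space has dimension 3 − 2 = 1.

1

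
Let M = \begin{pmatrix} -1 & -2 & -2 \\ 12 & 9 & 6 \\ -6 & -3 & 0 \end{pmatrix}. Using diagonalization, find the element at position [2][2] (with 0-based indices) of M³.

-30

Characteristic polynomial: μ^3 - 8μ^2 + 21μ - 18 = (μ - 3)^2(μ - 2), so the eigenvalues are 2, 3, 3.
μ=2: eigenvector (2, -6, 3).
μ=3: eigenvector (-1, 3, -1).
μ=3: eigenvector (1, -2, 0).
P = [[2, -1, 1], [-6, 3, -2], [3, -1, 0]], D = diag(2, 3, 3), P⁻¹ = [[2, 1, 1], [6, 3, 2], [3, 1, 0]].
M³ = P·diag(8, 27, 27)·P⁻¹ = [[-49, -38, -38], [228, 141, 114], [-114, -57, -30]].
The requested entry is -30.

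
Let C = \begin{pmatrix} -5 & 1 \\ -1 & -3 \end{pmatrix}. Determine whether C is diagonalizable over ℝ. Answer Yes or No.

Characteristic polynomial: p(r) = r^2 + 8r + 16 = (r + 4)^2.
r = -4 has algebraic multiplicity 2; rank(C + 4I) = 1, so geometric multiplicity = 1.
Geometric multiplicity < algebraic multiplicity, so C is not diagonalizable.

No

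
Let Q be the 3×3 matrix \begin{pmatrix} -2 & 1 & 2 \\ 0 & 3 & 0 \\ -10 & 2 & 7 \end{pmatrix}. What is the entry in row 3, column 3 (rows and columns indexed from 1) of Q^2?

Characteristic polynomial: μ^3 - 8μ^2 + 21μ - 18 = (μ - 3)^2(μ - 2), so the eigenvalues are 2, 3, 3.
μ=2: eigenvector (1, 0, 2).
μ=3: eigenvector (1, 1, 2).
μ=3: eigenvector (1, -1, 3).
P = [[1, 1, 1], [0, 1, -1], [2, 2, 3]], D = diag(2, 3, 3), P⁻¹ = [[5, -1, -2], [-2, 1, 1], [-2, 0, 1]].
Q² = P·diag(4, 9, 9)·P⁻¹ = [[-16, 5, 10], [0, 9, 0], [-50, 10, 29]].
The requested entry is 29.

29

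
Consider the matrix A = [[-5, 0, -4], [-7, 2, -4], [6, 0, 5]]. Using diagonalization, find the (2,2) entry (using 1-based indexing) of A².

4

Characteristic polynomial: t^3 - 2t^2 - t + 2 = (t - 2)(t - 1)(t + 1), so the eigenvalues are -1, 1, 2.
t=-1: eigenvector (1, 1, -1).
t=2: eigenvector (0, 1, 0).
t=1: eigenvector (-2, -2, 3).
P = [[1, 0, -2], [1, 1, -2], [-1, 0, 3]], D = diag(-1, 2, 1), P⁻¹ = [[3, 0, 2], [-1, 1, 0], [1, 0, 1]].
A² = P·diag(1, 4, 1)·P⁻¹ = [[1, 0, 0], [-3, 4, 0], [0, 0, 1]].
The requested entry is 4.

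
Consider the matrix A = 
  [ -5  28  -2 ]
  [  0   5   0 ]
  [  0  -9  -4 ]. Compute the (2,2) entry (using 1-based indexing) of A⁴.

Characteristic polynomial: s^3 + 4s^2 - 25s - 100 = (s - 5)(s + 4)(s + 5), so the eigenvalues are -5, -4, 5.
s=5: eigenvector (3, 1, -1).
s=-5: eigenvector (1, 0, 0).
s=-4: eigenvector (-2, 0, 1).
P = [[3, 1, -2], [1, 0, 0], [-1, 0, 1]], D = diag(5, -5, -4), P⁻¹ = [[0, 1, 0], [1, -1, 2], [0, 1, 1]].
A⁴ = P·diag(625, 625, 256)·P⁻¹ = [[625, 738, 738], [0, 625, 0], [0, -369, 256]].
The requested entry is 625.

625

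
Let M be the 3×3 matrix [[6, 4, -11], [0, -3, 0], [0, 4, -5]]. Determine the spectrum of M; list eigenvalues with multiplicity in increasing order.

-5, -3, 6

Characteristic polynomial: p(s) = s^3 + 2s^2 - 33s - 90 = (s - 6)(s + 3)(s + 5).
Roots (with multiplicity): -5, -3, 6.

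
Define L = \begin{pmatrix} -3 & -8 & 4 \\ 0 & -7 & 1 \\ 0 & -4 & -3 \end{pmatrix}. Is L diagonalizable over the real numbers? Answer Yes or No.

No

Characteristic polynomial: p(r) = r^3 + 13r^2 + 55r + 75 = (r + 3)(r + 5)^2.
r = -5 has algebraic multiplicity 2; rank(L + 5I) = 2, so geometric multiplicity = 1.
Geometric multiplicity < algebraic multiplicity, so L is not diagonalizable.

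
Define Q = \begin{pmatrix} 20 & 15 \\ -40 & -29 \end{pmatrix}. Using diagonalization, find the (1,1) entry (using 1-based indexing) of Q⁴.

-8600

Characteristic polynomial: t^2 + 9t + 20 = (t + 4)(t + 5), so the eigenvalues are -5, -4.
t=-4: eigenvector (-5, 8).
t=-5: eigenvector (3, -5).
P = [[-5, 3], [8, -5]], D = diag(-4, -5), P⁻¹ = [[-5, -3], [-8, -5]].
Q⁴ = P·diag(256, 625)·P⁻¹ = [[-8600, -5535], [14760, 9481]].
The requested entry is -8600.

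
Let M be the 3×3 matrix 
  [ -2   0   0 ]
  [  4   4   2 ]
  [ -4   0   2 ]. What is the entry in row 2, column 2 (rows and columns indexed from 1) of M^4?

Characteristic polynomial: r^3 - 4r^2 - 4r + 16 = (r - 4)(r - 2)(r + 2), so the eigenvalues are -2, 2, 4.
r=-2: eigenvector (1, -1, 1).
r=4: eigenvector (0, 1, 0).
r=2: eigenvector (0, -1, 1).
P = [[1, 0, 0], [-1, 1, -1], [1, 0, 1]], D = diag(-2, 4, 2), P⁻¹ = [[1, 0, 0], [0, 1, 1], [-1, 0, 1]].
M⁴ = P·diag(16, 256, 16)·P⁻¹ = [[16, 0, 0], [0, 256, 240], [0, 0, 16]].
The requested entry is 256.

256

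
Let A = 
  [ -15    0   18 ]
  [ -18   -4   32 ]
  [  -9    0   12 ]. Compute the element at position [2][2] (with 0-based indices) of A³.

270

Characteristic polynomial: s^3 + 7s^2 - 6s - 72 = (s - 3)(s + 4)(s + 6), so the eigenvalues are -6, -4, 3.
s=-6: eigenvector (2, 2, 1).
s=-4: eigenvector (0, 1, 0).
s=3: eigenvector (1, 2, 1).
P = [[2, 0, 1], [2, 1, 2], [1, 0, 1]], D = diag(-6, -4, 3), P⁻¹ = [[1, 0, -1], [0, 1, -2], [-1, 0, 2]].
A³ = P·diag(-216, -64, 27)·P⁻¹ = [[-459, 0, 486], [-486, -64, 668], [-243, 0, 270]].
The requested entry is 270.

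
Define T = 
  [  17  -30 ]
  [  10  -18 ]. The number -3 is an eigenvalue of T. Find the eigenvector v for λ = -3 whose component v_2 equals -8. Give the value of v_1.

-12

T + 3I = [[20, -30], [10, -15]].
Solving (T + 3I)v = 0 gives the eigenspace spanned by (-12, -8).
With v_2 = -8, v = (-12, -8), so v_1 = -12.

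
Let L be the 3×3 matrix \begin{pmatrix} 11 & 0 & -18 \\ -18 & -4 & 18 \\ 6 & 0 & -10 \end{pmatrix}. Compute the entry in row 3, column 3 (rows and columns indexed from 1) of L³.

Characteristic polynomial: t^3 + 3t^2 - 6t - 8 = (t - 2)(t + 1)(t + 4), so the eigenvalues are -4, -1, 2.
t=-1: eigenvector (-3, 6, -2).
t=-4: eigenvector (0, 1, 0).
t=2: eigenvector (2, -3, 1).
P = [[-3, 0, 2], [6, 1, -3], [-2, 0, 1]], D = diag(-1, -4, 2), P⁻¹ = [[1, 0, -2], [0, 1, 3], [2, 0, -3]].
L³ = P·diag(-1, -64, 8)·P⁻¹ = [[35, 0, -54], [-54, -64, -108], [18, 0, -28]].
The requested entry is -28.

-28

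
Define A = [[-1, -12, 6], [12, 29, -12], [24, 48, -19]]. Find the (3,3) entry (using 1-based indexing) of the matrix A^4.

Characteristic polynomial: t^3 - 9t^2 + 15t + 25 = (t - 5)^2(t + 1), so the eigenvalues are -1, 5, 5.
t=-1: eigenvector (1, -2, -4).
t=5: eigenvector (0, 1, 2).
t=5: eigenvector (1, -1, -1).
P = [[1, 0, 1], [-2, 1, -1], [-4, 2, -1]], D = diag(-1, 5, 5), P⁻¹ = [[1, 2, -1], [2, 3, -1], [0, -2, 1]].
A⁴ = P·diag(1, 625, 625)·P⁻¹ = [[1, -1248, 624], [1248, 3121, -1248], [2496, 4992, -1871]].
The requested entry is -1871.

-1871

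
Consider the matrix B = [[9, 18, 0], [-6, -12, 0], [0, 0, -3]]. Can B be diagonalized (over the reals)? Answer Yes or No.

Yes

Characteristic polynomial: p(λ) = λ^3 + 6λ^2 + 9λ = λ(λ + 3)^2.
λ = -3 has algebraic multiplicity 2; rank(B + 3I) = 1, so geometric multiplicity = 2.
Every eigenvalue has geometric = algebraic multiplicity, so B is diagonalizable.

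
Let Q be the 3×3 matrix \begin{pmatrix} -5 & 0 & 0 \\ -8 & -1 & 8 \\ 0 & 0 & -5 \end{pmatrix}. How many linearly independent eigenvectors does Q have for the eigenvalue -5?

Q + 5I = [[0, 0, 0], [-8, 4, 8], [0, 0, 0]].
This matrix has rank 1, so its null space has dimension 3 − 1 = 2.

2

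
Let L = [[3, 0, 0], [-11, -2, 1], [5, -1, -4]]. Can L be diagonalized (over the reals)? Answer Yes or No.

No

Characteristic polynomial: p(μ) = μ^3 + 3μ^2 - 9μ - 27 = (μ - 3)(μ + 3)^2.
μ = -3 has algebraic multiplicity 2; rank(L + 3I) = 2, so geometric multiplicity = 1.
Geometric multiplicity < algebraic multiplicity, so L is not diagonalizable.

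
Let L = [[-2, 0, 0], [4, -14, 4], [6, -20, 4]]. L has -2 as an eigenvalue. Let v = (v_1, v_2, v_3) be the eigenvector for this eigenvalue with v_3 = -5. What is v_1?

L + 2I = [[0, 0, 0], [4, -12, 4], [6, -20, 6]].
Solving (L + 2I)v = 0 gives the eigenspace spanned by (5, 0, -5).
With v_3 = -5, v = (5, 0, -5), so v_1 = 5.

5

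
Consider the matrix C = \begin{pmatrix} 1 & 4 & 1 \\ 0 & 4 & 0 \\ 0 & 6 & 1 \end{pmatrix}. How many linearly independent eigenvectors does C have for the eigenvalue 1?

1

C − 1I = [[0, 4, 1], [0, 3, 0], [0, 6, 0]].
This matrix has rank 2, so its null space has dimension 3 − 2 = 1.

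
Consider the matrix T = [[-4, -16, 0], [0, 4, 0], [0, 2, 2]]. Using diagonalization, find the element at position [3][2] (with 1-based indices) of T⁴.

Characteristic polynomial: λ^3 - 2λ^2 - 16λ + 32 = (λ - 4)(λ - 2)(λ + 4), so the eigenvalues are -4, 2, 4.
λ=4: eigenvector (-2, 1, 1).
λ=-4: eigenvector (1, 0, 0).
λ=2: eigenvector (0, 0, 1).
P = [[-2, 1, 0], [1, 0, 0], [1, 0, 1]], D = diag(4, -4, 2), P⁻¹ = [[0, 1, 0], [1, 2, 0], [0, -1, 1]].
T⁴ = P·diag(256, 256, 16)·P⁻¹ = [[256, 0, 0], [0, 256, 0], [0, 240, 16]].
The requested entry is 240.

240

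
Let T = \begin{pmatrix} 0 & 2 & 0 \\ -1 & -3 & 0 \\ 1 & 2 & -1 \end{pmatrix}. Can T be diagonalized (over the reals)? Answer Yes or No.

Characteristic polynomial: p(λ) = λ^3 + 4λ^2 + 5λ + 2 = (λ + 1)^2(λ + 2).
λ = -1 has algebraic multiplicity 2; rank(T + 1I) = 1, so geometric multiplicity = 2.
Every eigenvalue has geometric = algebraic multiplicity, so T is diagonalizable.

Yes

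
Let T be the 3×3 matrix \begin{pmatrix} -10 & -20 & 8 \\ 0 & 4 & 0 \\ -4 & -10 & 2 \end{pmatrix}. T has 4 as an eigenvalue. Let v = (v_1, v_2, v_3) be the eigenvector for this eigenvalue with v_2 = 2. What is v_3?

-2

T − 4I = [[-14, -20, 8], [0, 0, 0], [-4, -10, -2]].
Solving (T − 4I)v = 0 gives the eigenspace spanned by (-4, 2, -2).
With v_2 = 2, v = (-4, 2, -2), so v_3 = -2.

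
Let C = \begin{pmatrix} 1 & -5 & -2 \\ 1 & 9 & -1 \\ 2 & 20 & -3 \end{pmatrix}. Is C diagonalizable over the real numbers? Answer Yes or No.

Characteristic polynomial: p(λ) = λ^3 - 7λ^2 + 8λ + 16 = (λ - 4)^2(λ + 1).
λ = 4 has algebraic multiplicity 2; rank(C − 4I) = 2, so geometric multiplicity = 1.
Geometric multiplicity < algebraic multiplicity, so C is not diagonalizable.

No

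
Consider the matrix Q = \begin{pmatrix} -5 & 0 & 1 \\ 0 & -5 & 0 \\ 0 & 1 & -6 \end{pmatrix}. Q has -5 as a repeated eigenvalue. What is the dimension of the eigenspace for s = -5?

Q + 5I = [[0, 0, 1], [0, 0, 0], [0, 1, -1]].
This matrix has rank 2, so its null space has dimension 3 − 2 = 1.

1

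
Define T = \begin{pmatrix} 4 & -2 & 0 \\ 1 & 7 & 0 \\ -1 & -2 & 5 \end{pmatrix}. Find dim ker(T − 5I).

2

T − 5I = [[-1, -2, 0], [1, 2, 0], [-1, -2, 0]].
This matrix has rank 1, so its null space has dimension 3 − 1 = 2.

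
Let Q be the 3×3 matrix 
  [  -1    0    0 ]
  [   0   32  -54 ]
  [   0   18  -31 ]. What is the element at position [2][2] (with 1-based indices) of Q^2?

52

Characteristic polynomial: s^3 - 21s - 20 = (s - 5)(s + 1)(s + 4), so the eigenvalues are -4, -1, 5.
s=5: eigenvector (0, -2, -1).
s=-4: eigenvector (0, 3, 2).
s=-1: eigenvector (1, 0, 0).
P = [[0, 0, 1], [-2, 3, 0], [-1, 2, 0]], D = diag(5, -4, -1), P⁻¹ = [[0, -2, 3], [0, -1, 2], [1, 0, 0]].
Q² = P·diag(25, 16, 1)·P⁻¹ = [[1, 0, 0], [0, 52, -54], [0, 18, -11]].
The requested entry is 52.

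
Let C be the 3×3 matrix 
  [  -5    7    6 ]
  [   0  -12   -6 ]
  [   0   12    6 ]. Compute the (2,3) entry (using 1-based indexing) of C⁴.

Characteristic polynomial: r^3 + 11r^2 + 30r = r(r + 5)(r + 6), so the eigenvalues are -6, -5, 0.
r=-5: eigenvector (1, 0, 0).
r=-6: eigenvector (-1, 1, -1).
r=0: eigenvector (1, -1, 2).
P = [[1, -1, 1], [0, 1, -1], [0, -1, 2]], D = diag(-5, -6, 0), P⁻¹ = [[1, 1, 0], [0, 2, 1], [0, 1, 1]].
C⁴ = P·diag(625, 1296, 0)·P⁻¹ = [[625, -1967, -1296], [0, 2592, 1296], [0, -2592, -1296]].
The requested entry is 1296.

1296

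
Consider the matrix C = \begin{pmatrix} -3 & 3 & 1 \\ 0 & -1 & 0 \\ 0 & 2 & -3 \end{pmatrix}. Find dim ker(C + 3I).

1

C + 3I = [[0, 3, 1], [0, 2, 0], [0, 2, 0]].
This matrix has rank 2, so its null space has dimension 3 − 2 = 1.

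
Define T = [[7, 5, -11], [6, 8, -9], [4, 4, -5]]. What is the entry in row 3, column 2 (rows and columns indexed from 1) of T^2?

Characteristic polynomial: r^3 - 10r^2 + 31r - 30 = (r - 5)(r - 3)(r - 2), so the eigenvalues are 2, 3, 5.
r=2: eigenvector (-1, 1, 0).
r=5: eigenvector (1, 4, 2).
r=3: eigenvector (-1, 3, 1).
P = [[-1, 1, -1], [1, 4, 3], [0, 2, 1]], D = diag(2, 5, 3), P⁻¹ = [[2, 3, -7], [1, 1, -2], [-2, -2, 5]].
T² = P·diag(4, 25, 9)·P⁻¹ = [[35, 31, -67], [54, 58, -93], [32, 32, -55]].
The requested entry is 32.

32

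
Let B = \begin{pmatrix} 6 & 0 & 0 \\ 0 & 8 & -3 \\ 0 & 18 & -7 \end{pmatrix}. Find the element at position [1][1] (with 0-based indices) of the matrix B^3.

26

Characteristic polynomial: t^3 - 7t^2 + 4t + 12 = (t - 6)(t - 2)(t + 1), so the eigenvalues are -1, 2, 6.
t=-1: eigenvector (0, 1, 3).
t=2: eigenvector (0, 1, 2).
t=6: eigenvector (1, 0, 0).
P = [[0, 0, 1], [1, 1, 0], [3, 2, 0]], D = diag(-1, 2, 6), P⁻¹ = [[0, -2, 1], [0, 3, -1], [1, 0, 0]].
B³ = P·diag(-1, 8, 216)·P⁻¹ = [[216, 0, 0], [0, 26, -9], [0, 54, -19]].
The requested entry is 26.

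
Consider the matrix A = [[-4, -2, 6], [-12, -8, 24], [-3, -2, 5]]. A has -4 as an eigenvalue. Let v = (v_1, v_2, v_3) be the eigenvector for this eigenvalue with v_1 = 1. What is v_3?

1

A + 4I = [[0, -2, 6], [-12, -4, 24], [-3, -2, 9]].
Solving (A + 4I)v = 0 gives the eigenspace spanned by (1, 3, 1).
With v_1 = 1, v = (1, 3, 1), so v_3 = 1.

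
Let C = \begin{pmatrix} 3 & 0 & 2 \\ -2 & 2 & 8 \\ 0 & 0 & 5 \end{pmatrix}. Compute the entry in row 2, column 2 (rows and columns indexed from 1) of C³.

8

Characteristic polynomial: s^3 - 10s^2 + 31s - 30 = (s - 5)(s - 3)(s - 2), so the eigenvalues are 2, 3, 5.
s=3: eigenvector (1, -2, 0).
s=2: eigenvector (0, 1, 0).
s=5: eigenvector (1, 2, 1).
P = [[1, 0, 1], [-2, 1, 2], [0, 0, 1]], D = diag(3, 2, 5), P⁻¹ = [[1, 0, -1], [2, 1, -4], [0, 0, 1]].
C³ = P·diag(27, 8, 125)·P⁻¹ = [[27, 0, 98], [-38, 8, 272], [0, 0, 125]].
The requested entry is 8.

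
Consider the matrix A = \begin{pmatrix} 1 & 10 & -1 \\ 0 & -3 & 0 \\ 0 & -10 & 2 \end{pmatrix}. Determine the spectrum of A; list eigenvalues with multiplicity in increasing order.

-3, 1, 2

Characteristic polynomial: p(μ) = μ^3 - 7μ + 6 = (μ - 2)(μ - 1)(μ + 3).
Roots (with multiplicity): -3, 1, 2.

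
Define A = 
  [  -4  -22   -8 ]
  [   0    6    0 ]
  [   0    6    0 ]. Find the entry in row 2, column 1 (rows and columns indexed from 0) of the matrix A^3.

216

Characteristic polynomial: λ^3 - 2λ^2 - 24λ = λ(λ - 6)(λ + 4), so the eigenvalues are -4, 0, 6.
λ=6: eigenvector (-3, 1, 1).
λ=-4: eigenvector (1, 0, 0).
λ=0: eigenvector (-2, 0, 1).
P = [[-3, 1, -2], [1, 0, 0], [1, 0, 1]], D = diag(6, -4, 0), P⁻¹ = [[0, 1, 0], [1, 1, 2], [0, -1, 1]].
A³ = P·diag(216, -64, 0)·P⁻¹ = [[-64, -712, -128], [0, 216, 0], [0, 216, 0]].
The requested entry is 216.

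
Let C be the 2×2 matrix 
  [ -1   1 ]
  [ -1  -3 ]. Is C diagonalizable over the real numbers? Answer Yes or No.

No

Characteristic polynomial: p(s) = s^2 + 4s + 4 = (s + 2)^2.
s = -2 has algebraic multiplicity 2; rank(C + 2I) = 1, so geometric multiplicity = 1.
Geometric multiplicity < algebraic multiplicity, so C is not diagonalizable.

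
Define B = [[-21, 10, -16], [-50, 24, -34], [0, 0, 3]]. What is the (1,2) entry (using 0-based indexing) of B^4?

-2230

Characteristic polynomial: λ^3 - 6λ^2 + 5λ + 12 = (λ - 4)(λ - 3)(λ + 1), so the eigenvalues are -1, 3, 4.
λ=-1: eigenvector (1, 2, 0).
λ=4: eigenvector (2, 5, 0).
λ=3: eigenvector (1, 4, 1).
P = [[1, 2, 1], [2, 5, 4], [0, 0, 1]], D = diag(-1, 4, 3), P⁻¹ = [[5, -2, 3], [-2, 1, -2], [0, 0, 1]].
B⁴ = P·diag(1, 256, 81)·P⁻¹ = [[-1019, 510, -940], [-2550, 1276, -2230], [0, 0, 81]].
The requested entry is -2230.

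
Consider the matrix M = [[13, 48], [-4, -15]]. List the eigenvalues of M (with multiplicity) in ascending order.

-3, 1

Characteristic polynomial: p(μ) = μ^2 + 2μ - 3 = (μ - 1)(μ + 3).
Roots (with multiplicity): -3, 1.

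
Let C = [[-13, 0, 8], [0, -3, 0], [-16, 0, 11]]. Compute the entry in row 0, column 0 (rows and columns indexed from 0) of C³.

-277

Characteristic polynomial: s^3 + 5s^2 - 9s - 45 = (s - 3)(s + 3)(s + 5), so the eigenvalues are -5, -3, 3.
s=-3: eigenvector (0, 1, 0).
s=3: eigenvector (-1, 0, -2).
s=-5: eigenvector (1, 0, 1).
P = [[0, -1, 1], [1, 0, 0], [0, -2, 1]], D = diag(-3, 3, -5), P⁻¹ = [[0, 1, 0], [1, 0, -1], [2, 0, -1]].
C³ = P·diag(-27, 27, -125)·P⁻¹ = [[-277, 0, 152], [0, -27, 0], [-304, 0, 179]].
The requested entry is -277.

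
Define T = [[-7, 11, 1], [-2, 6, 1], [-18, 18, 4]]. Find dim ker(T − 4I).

T − 4I = [[-11, 11, 1], [-2, 2, 1], [-18, 18, 0]].
This matrix has rank 2, so its null space has dimension 3 − 2 = 1.

1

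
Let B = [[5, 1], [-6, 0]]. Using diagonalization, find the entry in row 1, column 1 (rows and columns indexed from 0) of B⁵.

Characteristic polynomial: t^2 - 5t + 6 = (t - 3)(t - 2), so the eigenvalues are 2, 3.
t=3: eigenvector (1, -2).
t=2: eigenvector (-1, 3).
P = [[1, -1], [-2, 3]], D = diag(3, 2), P⁻¹ = [[3, 1], [2, 1]].
B⁵ = P·diag(243, 32)·P⁻¹ = [[665, 211], [-1266, -390]].
The requested entry is -390.

-390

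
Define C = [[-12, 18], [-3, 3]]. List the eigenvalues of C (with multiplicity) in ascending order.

-6, -3

Characteristic polynomial: p(r) = r^2 + 9r + 18 = (r + 3)(r + 6).
Roots (with multiplicity): -6, -3.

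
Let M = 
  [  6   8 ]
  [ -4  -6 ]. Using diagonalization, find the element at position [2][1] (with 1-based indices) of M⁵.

Characteristic polynomial: s^2 - 4 = (s - 2)(s + 2), so the eigenvalues are -2, 2.
s=2: eigenvector (2, -1).
s=-2: eigenvector (1, -1).
P = [[2, 1], [-1, -1]], D = diag(2, -2), P⁻¹ = [[1, 1], [-1, -2]].
M⁵ = P·diag(32, -32)·P⁻¹ = [[96, 128], [-64, -96]].
The requested entry is -64.

-64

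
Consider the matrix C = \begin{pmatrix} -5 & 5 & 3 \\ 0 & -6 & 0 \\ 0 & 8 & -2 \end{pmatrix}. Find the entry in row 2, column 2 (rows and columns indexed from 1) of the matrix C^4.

1296

Characteristic polynomial: s^3 + 13s^2 + 52s + 60 = (s + 2)(s + 5)(s + 6), so the eigenvalues are -6, -5, -2.
s=-6: eigenvector (1, 1, -2).
s=-5: eigenvector (1, 0, 0).
s=-2: eigenvector (1, 0, 1).
P = [[1, 1, 1], [1, 0, 0], [-2, 0, 1]], D = diag(-6, -5, -2), P⁻¹ = [[0, 1, 0], [1, -3, -1], [0, 2, 1]].
C⁴ = P·diag(1296, 625, 16)·P⁻¹ = [[625, -547, -609], [0, 1296, 0], [0, -2560, 16]].
The requested entry is 1296.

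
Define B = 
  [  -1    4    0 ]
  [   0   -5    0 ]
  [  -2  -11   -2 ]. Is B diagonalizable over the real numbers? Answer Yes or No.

Yes

Characteristic polynomial: p(t) = t^3 + 8t^2 + 17t + 10 = (t + 1)(t + 2)(t + 5).
All 3 eigenvalues are distinct, so B is diagonalizable.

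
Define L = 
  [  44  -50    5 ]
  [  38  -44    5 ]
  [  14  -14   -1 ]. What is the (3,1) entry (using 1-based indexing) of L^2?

70

Characteristic polynomial: λ^3 + λ^2 - 36λ - 36 = (λ - 6)(λ + 1)(λ + 6), so the eigenvalues are -6, -1, 6.
λ=-1: eigenvector (1, 1, 1).
λ=-6: eigenvector (1, 1, 0).
λ=6: eigenvector (5, 4, 2).
P = [[1, 1, 5], [1, 1, 4], [1, 0, 2]], D = diag(-1, -6, 6), P⁻¹ = [[-2, 2, 1], [-2, 3, -1], [1, -1, 0]].
L² = P·diag(1, 36, 36)·P⁻¹ = [[106, -70, -35], [70, -34, -35], [70, -70, 1]].
The requested entry is 70.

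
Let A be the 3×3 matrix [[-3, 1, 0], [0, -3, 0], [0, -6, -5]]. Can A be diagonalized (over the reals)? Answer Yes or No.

No

Characteristic polynomial: p(μ) = μ^3 + 11μ^2 + 39μ + 45 = (μ + 3)^2(μ + 5).
μ = -3 has algebraic multiplicity 2; rank(A + 3I) = 2, so geometric multiplicity = 1.
Geometric multiplicity < algebraic multiplicity, so A is not diagonalizable.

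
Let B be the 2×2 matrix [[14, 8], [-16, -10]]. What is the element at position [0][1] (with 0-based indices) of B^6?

Characteristic polynomial: s^2 - 4s - 12 = (s - 6)(s + 2), so the eigenvalues are -2, 6.
s=6: eigenvector (1, -1).
s=-2: eigenvector (-1, 2).
P = [[1, -1], [-1, 2]], D = diag(6, -2), P⁻¹ = [[2, 1], [1, 1]].
B⁶ = P·diag(46656, 64)·P⁻¹ = [[93248, 46592], [-93184, -46528]].
The requested entry is 46592.

46592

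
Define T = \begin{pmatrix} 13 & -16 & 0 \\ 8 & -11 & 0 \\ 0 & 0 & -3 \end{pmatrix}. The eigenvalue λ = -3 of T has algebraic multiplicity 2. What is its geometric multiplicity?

T + 3I = [[16, -16, 0], [8, -8, 0], [0, 0, 0]].
This matrix has rank 1, so its null space has dimension 3 − 1 = 2.

2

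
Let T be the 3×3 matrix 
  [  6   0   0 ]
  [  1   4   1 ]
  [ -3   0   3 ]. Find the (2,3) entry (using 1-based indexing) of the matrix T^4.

175

Characteristic polynomial: r^3 - 13r^2 + 54r - 72 = (r - 6)(r - 4)(r - 3), so the eigenvalues are 3, 4, 6.
r=6: eigenvector (1, 0, -1).
r=3: eigenvector (0, 1, -1).
r=4: eigenvector (0, 1, 0).
P = [[1, 0, 0], [0, 1, 1], [-1, -1, 0]], D = diag(6, 3, 4), P⁻¹ = [[1, 0, 0], [-1, 0, -1], [1, 1, 1]].
T⁴ = P·diag(1296, 81, 256)·P⁻¹ = [[1296, 0, 0], [175, 256, 175], [-1215, 0, 81]].
The requested entry is 175.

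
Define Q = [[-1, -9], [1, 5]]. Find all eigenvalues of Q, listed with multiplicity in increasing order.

2, 2

Characteristic polynomial: p(s) = s^2 - 4s + 4 = (s - 2)^2.
Roots (with multiplicity): 2, 2.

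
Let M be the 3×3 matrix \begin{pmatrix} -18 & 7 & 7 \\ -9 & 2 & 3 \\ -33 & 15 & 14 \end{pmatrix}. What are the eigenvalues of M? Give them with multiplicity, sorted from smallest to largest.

-4, -1, 3

Characteristic polynomial: p(λ) = λ^3 + 2λ^2 - 11λ - 12 = (λ - 3)(λ + 1)(λ + 4).
Roots (with multiplicity): -4, -1, 3.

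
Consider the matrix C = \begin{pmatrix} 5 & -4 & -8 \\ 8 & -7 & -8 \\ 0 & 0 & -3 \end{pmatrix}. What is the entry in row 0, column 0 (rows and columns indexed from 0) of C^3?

Characteristic polynomial: t^3 + 5t^2 + 3t - 9 = (t - 1)(t + 3)^2, so the eigenvalues are -3, -3, 1.
t=1: eigenvector (1, 1, 0).
t=-3: eigenvector (1, 2, 0).
t=-3: eigenvector (0, -2, 1).
P = [[1, 1, 0], [1, 2, -2], [0, 0, 1]], D = diag(1, -3, -3), P⁻¹ = [[2, -1, -2], [-1, 1, 2], [0, 0, 1]].
C³ = P·diag(1, -27, -27)·P⁻¹ = [[29, -28, -56], [56, -55, -56], [0, 0, -27]].
The requested entry is 29.

29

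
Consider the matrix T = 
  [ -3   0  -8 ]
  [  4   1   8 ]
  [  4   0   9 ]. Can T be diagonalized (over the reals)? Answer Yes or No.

Characteristic polynomial: p(μ) = μ^3 - 7μ^2 + 11μ - 5 = (μ - 5)(μ - 1)^2.
μ = 1 has algebraic multiplicity 2; rank(T − 1I) = 1, so geometric multiplicity = 2.
Every eigenvalue has geometric = algebraic multiplicity, so T is diagonalizable.

Yes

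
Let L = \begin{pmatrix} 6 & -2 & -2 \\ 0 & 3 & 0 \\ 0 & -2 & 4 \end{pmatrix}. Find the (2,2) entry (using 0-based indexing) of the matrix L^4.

256

Characteristic polynomial: s^3 - 13s^2 + 54s - 72 = (s - 6)(s - 4)(s - 3), so the eigenvalues are 3, 4, 6.
s=6: eigenvector (1, 0, 0).
s=3: eigenvector (2, 1, 2).
s=4: eigenvector (1, 0, 1).
P = [[1, 2, 1], [0, 1, 0], [0, 2, 1]], D = diag(6, 3, 4), P⁻¹ = [[1, 0, -1], [0, 1, 0], [0, -2, 1]].
L⁴ = P·diag(1296, 81, 256)·P⁻¹ = [[1296, -350, -1040], [0, 81, 0], [0, -350, 256]].
The requested entry is 256.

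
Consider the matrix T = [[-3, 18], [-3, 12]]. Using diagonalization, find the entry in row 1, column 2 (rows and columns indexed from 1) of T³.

Characteristic polynomial: μ^2 - 9μ + 18 = (μ - 6)(μ - 3), so the eigenvalues are 3, 6.
μ=3: eigenvector (3, 1).
μ=6: eigenvector (2, 1).
P = [[3, 2], [1, 1]], D = diag(3, 6), P⁻¹ = [[1, -2], [-1, 3]].
T³ = P·diag(27, 216)·P⁻¹ = [[-351, 1134], [-189, 594]].
The requested entry is 1134.

1134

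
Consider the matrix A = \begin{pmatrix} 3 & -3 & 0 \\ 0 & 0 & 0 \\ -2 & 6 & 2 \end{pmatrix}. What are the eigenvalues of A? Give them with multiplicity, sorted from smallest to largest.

0, 2, 3

Characteristic polynomial: p(t) = t^3 - 5t^2 + 6t = t(t - 3)(t - 2).
Roots (with multiplicity): 0, 2, 3.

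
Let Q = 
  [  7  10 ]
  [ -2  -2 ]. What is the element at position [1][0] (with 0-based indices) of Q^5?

-422

Characteristic polynomial: t^2 - 5t + 6 = (t - 3)(t - 2), so the eigenvalues are 2, 3.
t=2: eigenvector (-2, 1).
t=3: eigenvector (5, -2).
P = [[-2, 5], [1, -2]], D = diag(2, 3), P⁻¹ = [[2, 5], [1, 2]].
Q⁵ = P·diag(32, 243)·P⁻¹ = [[1087, 2110], [-422, -812]].
The requested entry is -422.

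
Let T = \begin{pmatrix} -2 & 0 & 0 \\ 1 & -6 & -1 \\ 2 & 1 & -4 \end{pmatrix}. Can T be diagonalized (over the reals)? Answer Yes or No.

No

Characteristic polynomial: p(r) = r^3 + 12r^2 + 45r + 50 = (r + 2)(r + 5)^2.
r = -5 has algebraic multiplicity 2; rank(T + 5I) = 2, so geometric multiplicity = 1.
Geometric multiplicity < algebraic multiplicity, so T is not diagonalizable.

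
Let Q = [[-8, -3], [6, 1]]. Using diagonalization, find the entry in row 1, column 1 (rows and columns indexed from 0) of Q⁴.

-593

Characteristic polynomial: μ^2 + 7μ + 10 = (μ + 2)(μ + 5), so the eigenvalues are -5, -2.
μ=-5: eigenvector (1, -1).
μ=-2: eigenvector (-1, 2).
P = [[1, -1], [-1, 2]], D = diag(-5, -2), P⁻¹ = [[2, 1], [1, 1]].
Q⁴ = P·diag(625, 16)·P⁻¹ = [[1234, 609], [-1218, -593]].
The requested entry is -593.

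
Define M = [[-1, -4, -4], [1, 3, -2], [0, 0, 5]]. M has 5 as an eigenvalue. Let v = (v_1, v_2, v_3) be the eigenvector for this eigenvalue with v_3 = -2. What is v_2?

2

M − 5I = [[-6, -4, -4], [1, -2, -2], [0, 0, 0]].
Solving (M − 5I)v = 0 gives the eigenspace spanned by (0, 2, -2).
With v_3 = -2, v = (0, 2, -2), so v_2 = 2.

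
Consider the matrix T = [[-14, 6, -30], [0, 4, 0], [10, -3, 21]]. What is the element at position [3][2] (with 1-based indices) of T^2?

Characteristic polynomial: s^3 - 11s^2 + 34s - 24 = (s - 6)(s - 4)(s - 1), so the eigenvalues are 1, 4, 6.
s=4: eigenvector (2, 1, -1).
s=6: eigenvector (-3, 0, 2).
s=1: eigenvector (-2, 0, 1).
P = [[2, -3, -2], [1, 0, 0], [-1, 2, 1]], D = diag(4, 6, 1), P⁻¹ = [[0, 1, 0], [1, 0, 2], [-2, 1, -3]].
T² = P·diag(16, 36, 1)·P⁻¹ = [[-104, 30, -210], [0, 16, 0], [70, -15, 141]].
The requested entry is -15.

-15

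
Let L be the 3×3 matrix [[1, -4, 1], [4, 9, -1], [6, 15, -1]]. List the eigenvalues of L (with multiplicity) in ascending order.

Characteristic polynomial: p(r) = r^3 - 9r^2 + 24r - 20 = (r - 5)(r - 2)^2.
Roots (with multiplicity): 2, 2, 5.

2, 2, 5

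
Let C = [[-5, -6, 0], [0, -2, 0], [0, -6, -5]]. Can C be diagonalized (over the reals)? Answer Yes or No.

Yes

Characteristic polynomial: p(r) = r^3 + 12r^2 + 45r + 50 = (r + 2)(r + 5)^2.
r = -5 has algebraic multiplicity 2; rank(C + 5I) = 1, so geometric multiplicity = 2.
Every eigenvalue has geometric = algebraic multiplicity, so C is diagonalizable.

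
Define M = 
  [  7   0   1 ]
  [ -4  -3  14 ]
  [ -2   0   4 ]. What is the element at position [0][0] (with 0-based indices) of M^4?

1967

Characteristic polynomial: λ^3 - 8λ^2 - 3λ + 90 = (λ - 6)(λ - 5)(λ + 3), so the eigenvalues are -3, 5, 6.
λ=6: eigenvector (-1, 2, 1).
λ=-3: eigenvector (0, 1, 0).
λ=5: eigenvector (-1, 4, 2).
P = [[-1, 0, -1], [2, 1, 4], [1, 0, 2]], D = diag(6, -3, 5), P⁻¹ = [[-2, 0, -1], [0, 1, -2], [1, 0, 1]].
M⁴ = P·diag(1296, 81, 625)·P⁻¹ = [[1967, 0, 671], [-2684, 81, -254], [-1342, 0, -46]].
The requested entry is 1967.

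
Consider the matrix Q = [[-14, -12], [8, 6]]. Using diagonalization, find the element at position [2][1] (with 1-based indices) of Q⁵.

15488

Characteristic polynomial: t^2 + 8t + 12 = (t + 2)(t + 6), so the eigenvalues are -6, -2.
t=-2: eigenvector (-1, 1).
t=-6: eigenvector (3, -2).
P = [[-1, 3], [1, -2]], D = diag(-2, -6), P⁻¹ = [[2, 3], [1, 1]].
Q⁵ = P·diag(-32, -7776)·P⁻¹ = [[-23264, -23232], [15488, 15456]].
The requested entry is 15488.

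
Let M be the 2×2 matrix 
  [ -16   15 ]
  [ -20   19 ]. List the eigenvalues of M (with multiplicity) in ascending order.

Characteristic polynomial: p(t) = t^2 - 3t - 4 = (t - 4)(t + 1).
Roots (with multiplicity): -1, 4.

-1, 4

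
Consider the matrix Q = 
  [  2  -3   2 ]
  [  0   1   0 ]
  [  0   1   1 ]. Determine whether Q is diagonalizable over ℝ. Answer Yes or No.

Characteristic polynomial: p(t) = t^3 - 4t^2 + 5t - 2 = (t - 2)(t - 1)^2.
t = 1 has algebraic multiplicity 2; rank(Q − 1I) = 2, so geometric multiplicity = 1.
Geometric multiplicity < algebraic multiplicity, so Q is not diagonalizable.

No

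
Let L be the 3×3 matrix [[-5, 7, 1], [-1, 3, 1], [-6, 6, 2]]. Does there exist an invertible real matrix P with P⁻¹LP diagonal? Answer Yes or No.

No

Characteristic polynomial: p(s) = s^3 - 12s + 16 = (s - 2)^2(s + 4).
s = 2 has algebraic multiplicity 2; rank(L − 2I) = 2, so geometric multiplicity = 1.
Geometric multiplicity < algebraic multiplicity, so L is not diagonalizable.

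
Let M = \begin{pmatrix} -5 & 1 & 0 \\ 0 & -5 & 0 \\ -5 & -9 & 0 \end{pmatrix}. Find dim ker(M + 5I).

1

M + 5I = [[0, 1, 0], [0, 0, 0], [-5, -9, 5]].
This matrix has rank 2, so its null space has dimension 3 − 2 = 1.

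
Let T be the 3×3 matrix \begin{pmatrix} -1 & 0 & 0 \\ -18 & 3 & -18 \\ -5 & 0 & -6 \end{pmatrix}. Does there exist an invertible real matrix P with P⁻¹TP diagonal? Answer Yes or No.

Yes

Characteristic polynomial: p(μ) = μ^3 + 4μ^2 - 15μ - 18 = (μ - 3)(μ + 1)(μ + 6).
All 3 eigenvalues are distinct, so T is diagonalizable.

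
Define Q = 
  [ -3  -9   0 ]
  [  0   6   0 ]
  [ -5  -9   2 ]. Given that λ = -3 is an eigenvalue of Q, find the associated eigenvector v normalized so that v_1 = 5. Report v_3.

Q + 3I = [[0, -9, 0], [0, 9, 0], [-5, -9, 5]].
Solving (Q + 3I)v = 0 gives the eigenspace spanned by (5, 0, 5).
With v_1 = 5, v = (5, 0, 5), so v_3 = 5.

5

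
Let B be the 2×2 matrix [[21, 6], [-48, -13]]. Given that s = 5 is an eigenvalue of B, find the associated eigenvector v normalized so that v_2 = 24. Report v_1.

B − 5I = [[16, 6], [-48, -18]].
Solving (B − 5I)v = 0 gives the eigenspace spanned by (-9, 24).
With v_2 = 24, v = (-9, 24), so v_1 = -9.

-9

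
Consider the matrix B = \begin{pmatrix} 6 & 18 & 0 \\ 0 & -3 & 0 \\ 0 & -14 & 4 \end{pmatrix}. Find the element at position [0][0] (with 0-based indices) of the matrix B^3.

Characteristic polynomial: λ^3 - 7λ^2 - 6λ + 72 = (λ - 6)(λ - 4)(λ + 3), so the eigenvalues are -3, 4, 6.
λ=6: eigenvector (1, 0, 0).
λ=-3: eigenvector (-2, 1, 2).
λ=4: eigenvector (0, 0, 1).
P = [[1, -2, 0], [0, 1, 0], [0, 2, 1]], D = diag(6, -3, 4), P⁻¹ = [[1, 2, 0], [0, 1, 0], [0, -2, 1]].
B³ = P·diag(216, -27, 64)·P⁻¹ = [[216, 486, 0], [0, -27, 0], [0, -182, 64]].
The requested entry is 216.

216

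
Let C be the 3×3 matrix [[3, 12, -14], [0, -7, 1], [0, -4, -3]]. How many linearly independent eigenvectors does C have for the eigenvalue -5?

C + 5I = [[8, 12, -14], [0, -2, 1], [0, -4, 2]].
This matrix has rank 2, so its null space has dimension 3 − 2 = 1.

1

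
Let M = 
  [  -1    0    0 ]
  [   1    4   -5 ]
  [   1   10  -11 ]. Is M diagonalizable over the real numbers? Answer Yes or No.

No

Characteristic polynomial: p(s) = s^3 + 8s^2 + 13s + 6 = (s + 1)^2(s + 6).
s = -1 has algebraic multiplicity 2; rank(M + 1I) = 2, so geometric multiplicity = 1.
Geometric multiplicity < algebraic multiplicity, so M is not diagonalizable.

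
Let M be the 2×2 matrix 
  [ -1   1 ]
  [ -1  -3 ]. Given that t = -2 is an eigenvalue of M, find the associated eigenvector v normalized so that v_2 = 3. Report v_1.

M + 2I = [[1, 1], [-1, -1]].
Solving (M + 2I)v = 0 gives the eigenspace spanned by (-3, 3).
With v_2 = 3, v = (-3, 3), so v_1 = -3.

-3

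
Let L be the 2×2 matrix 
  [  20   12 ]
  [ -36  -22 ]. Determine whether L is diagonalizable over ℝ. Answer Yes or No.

Yes

Characteristic polynomial: p(s) = s^2 + 2s - 8 = (s - 2)(s + 4).
All 2 eigenvalues are distinct, so L is diagonalizable.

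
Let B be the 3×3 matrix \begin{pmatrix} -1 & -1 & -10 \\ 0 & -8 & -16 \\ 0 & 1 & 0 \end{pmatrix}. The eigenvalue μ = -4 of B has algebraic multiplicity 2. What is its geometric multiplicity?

1

B + 4I = [[3, -1, -10], [0, -4, -16], [0, 1, 4]].
This matrix has rank 2, so its null space has dimension 3 − 2 = 1.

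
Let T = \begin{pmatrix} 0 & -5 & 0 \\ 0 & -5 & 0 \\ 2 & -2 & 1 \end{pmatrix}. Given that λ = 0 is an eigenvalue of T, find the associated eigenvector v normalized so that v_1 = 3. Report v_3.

T = [[0, -5, 0], [0, -5, 0], [2, -2, 1]].
Solving (T)v = 0 gives the eigenspace spanned by (3, 0, -6).
With v_1 = 3, v = (3, 0, -6), so v_3 = -6.

-6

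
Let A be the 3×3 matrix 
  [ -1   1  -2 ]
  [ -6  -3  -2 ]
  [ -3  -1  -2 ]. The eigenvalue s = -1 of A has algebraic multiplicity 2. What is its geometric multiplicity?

1

A + 1I = [[0, 1, -2], [-6, -2, -2], [-3, -1, -1]].
This matrix has rank 2, so its null space has dimension 3 − 2 = 1.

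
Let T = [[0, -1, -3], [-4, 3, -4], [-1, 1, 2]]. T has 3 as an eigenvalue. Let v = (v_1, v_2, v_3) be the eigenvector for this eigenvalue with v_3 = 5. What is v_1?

T − 3I = [[-3, -1, -3], [-4, 0, -4], [-1, 1, -1]].
Solving (T − 3I)v = 0 gives the eigenspace spanned by (-5, 0, 5).
With v_3 = 5, v = (-5, 0, 5), so v_1 = -5.

-5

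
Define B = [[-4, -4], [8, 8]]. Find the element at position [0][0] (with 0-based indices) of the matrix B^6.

-4096

Characteristic polynomial: s^2 - 4s = s(s - 4), so the eigenvalues are 0, 4.
s=4: eigenvector (1, -2).
s=0: eigenvector (1, -1).
P = [[1, 1], [-2, -1]], D = diag(4, 0), P⁻¹ = [[-1, -1], [2, 1]].
B⁶ = P·diag(4096, 0)·P⁻¹ = [[-4096, -4096], [8192, 8192]].
The requested entry is -4096.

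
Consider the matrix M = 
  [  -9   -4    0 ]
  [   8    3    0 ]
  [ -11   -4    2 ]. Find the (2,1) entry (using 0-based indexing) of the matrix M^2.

24

Characteristic polynomial: r^3 + 4r^2 - 7r - 10 = (r - 2)(r + 1)(r + 5), so the eigenvalues are -5, -1, 2.
r=-1: eigenvector (1, -2, 1).
r=-5: eigenvector (1, -1, 1).
r=2: eigenvector (0, 0, 1).
P = [[1, 1, 0], [-2, -1, 0], [1, 1, 1]], D = diag(-1, -5, 2), P⁻¹ = [[-1, -1, 0], [2, 1, 0], [-1, 0, 1]].
M² = P·diag(1, 25, 4)·P⁻¹ = [[49, 24, 0], [-48, -23, 0], [45, 24, 4]].
The requested entry is 24.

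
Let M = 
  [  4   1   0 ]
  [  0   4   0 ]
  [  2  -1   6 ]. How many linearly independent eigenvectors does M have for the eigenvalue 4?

M − 4I = [[0, 1, 0], [0, 0, 0], [2, -1, 2]].
This matrix has rank 2, so its null space has dimension 3 − 2 = 1.

1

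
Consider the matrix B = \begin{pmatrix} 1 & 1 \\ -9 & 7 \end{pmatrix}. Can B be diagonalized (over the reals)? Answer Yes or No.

No

Characteristic polynomial: p(r) = r^2 - 8r + 16 = (r - 4)^2.
r = 4 has algebraic multiplicity 2; rank(B − 4I) = 1, so geometric multiplicity = 1.
Geometric multiplicity < algebraic multiplicity, so B is not diagonalizable.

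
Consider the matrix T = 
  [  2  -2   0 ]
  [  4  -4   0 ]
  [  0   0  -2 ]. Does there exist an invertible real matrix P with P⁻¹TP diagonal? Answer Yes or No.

Yes

Characteristic polynomial: p(r) = r^3 + 4r^2 + 4r = r(r + 2)^2.
r = -2 has algebraic multiplicity 2; rank(T + 2I) = 1, so geometric multiplicity = 2.
Every eigenvalue has geometric = algebraic multiplicity, so T is diagonalizable.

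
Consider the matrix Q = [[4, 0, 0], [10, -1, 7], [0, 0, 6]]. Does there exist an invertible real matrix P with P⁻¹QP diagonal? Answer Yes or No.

Yes

Characteristic polynomial: p(λ) = λ^3 - 9λ^2 + 14λ + 24 = (λ - 6)(λ - 4)(λ + 1).
All 3 eigenvalues are distinct, so Q is diagonalizable.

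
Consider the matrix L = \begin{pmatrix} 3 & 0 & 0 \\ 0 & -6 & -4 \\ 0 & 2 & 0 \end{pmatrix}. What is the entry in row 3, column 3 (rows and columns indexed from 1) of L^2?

-8

Characteristic polynomial: λ^3 + 3λ^2 - 10λ - 24 = (λ - 3)(λ + 2)(λ + 4), so the eigenvalues are -4, -2, 3.
λ=-4: eigenvector (0, -2, 1).
λ=-2: eigenvector (0, -1, 1).
λ=3: eigenvector (1, 0, 0).
P = [[0, 0, 1], [-2, -1, 0], [1, 1, 0]], D = diag(-4, -2, 3), P⁻¹ = [[0, -1, -1], [0, 1, 2], [1, 0, 0]].
L² = P·diag(16, 4, 9)·P⁻¹ = [[9, 0, 0], [0, 28, 24], [0, -12, -8]].
The requested entry is -8.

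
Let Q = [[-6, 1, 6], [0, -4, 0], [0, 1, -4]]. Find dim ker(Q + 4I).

Q + 4I = [[-2, 1, 6], [0, 0, 0], [0, 1, 0]].
This matrix has rank 2, so its null space has dimension 3 − 2 = 1.

1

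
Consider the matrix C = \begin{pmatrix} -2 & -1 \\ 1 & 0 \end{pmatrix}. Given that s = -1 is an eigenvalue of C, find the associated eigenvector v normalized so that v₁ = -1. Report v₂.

C + 1I = [[-1, -1], [1, 1]].
Solving (C + 1I)v = 0 gives the eigenspace spanned by (-1, 1).
With v₁ = -1, v = (-1, 1), so v₂ = 1.

1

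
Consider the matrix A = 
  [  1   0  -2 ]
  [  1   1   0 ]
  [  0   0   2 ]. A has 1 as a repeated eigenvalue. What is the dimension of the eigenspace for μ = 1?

A − 1I = [[0, 0, -2], [1, 0, 0], [0, 0, 1]].
This matrix has rank 2, so its null space has dimension 3 − 2 = 1.

1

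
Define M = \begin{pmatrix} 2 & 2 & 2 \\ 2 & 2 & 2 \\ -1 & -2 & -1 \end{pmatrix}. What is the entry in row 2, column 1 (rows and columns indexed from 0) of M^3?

-8

Characteristic polynomial: μ^3 - 3μ^2 + 2μ = μ(μ - 2)(μ - 1), so the eigenvalues are 0, 1, 2.
μ=0: eigenvector (1, 0, -1).
μ=1: eigenvector (-2, -2, 3).
μ=2: eigenvector (1, 1, -1).
P = [[1, -2, 1], [0, -2, 1], [-1, 3, -1]], D = diag(0, 1, 2), P⁻¹ = [[1, -1, 0], [1, 0, 1], [2, 1, 2]].
M³ = P·diag(0, 1, 8)·P⁻¹ = [[14, 8, 14], [14, 8, 14], [-13, -8, -13]].
The requested entry is -8.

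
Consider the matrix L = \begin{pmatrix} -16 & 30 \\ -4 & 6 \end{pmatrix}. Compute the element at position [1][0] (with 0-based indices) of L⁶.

Characteristic polynomial: λ^2 + 10λ + 24 = (λ + 4)(λ + 6), so the eigenvalues are -6, -4.
λ=-4: eigenvector (-5, -2).
λ=-6: eigenvector (3, 1).
P = [[-5, 3], [-2, 1]], D = diag(-4, -6), P⁻¹ = [[1, -3], [2, -5]].
L⁶ = P·diag(4096, 46656)·P⁻¹ = [[259456, -638400], [85120, -208704]].
The requested entry is 85120.

85120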